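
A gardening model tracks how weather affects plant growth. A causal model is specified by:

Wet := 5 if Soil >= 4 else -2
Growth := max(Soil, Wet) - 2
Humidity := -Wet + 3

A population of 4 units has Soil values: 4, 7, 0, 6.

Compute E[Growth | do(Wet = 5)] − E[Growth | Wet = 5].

do(Wet=5) breaks Wet's dependence on Soil. With Wet=5 fixed, Growth across the units is 3, 5, 3, 4, mean 3.75.
Observing Wet=5 restricts to units where Wet's equation naturally yields 5: Soil ∈ {4, 7, 6}. In that subpopulation Growth = 3, 5, 4, mean 4.
Difference = 3.75 − 4 = -0.25.

-0.25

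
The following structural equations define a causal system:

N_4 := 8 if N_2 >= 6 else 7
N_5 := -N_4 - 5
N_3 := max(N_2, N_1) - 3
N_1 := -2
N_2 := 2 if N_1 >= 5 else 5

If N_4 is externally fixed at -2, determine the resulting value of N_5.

Intervening sets N_4 = -2 and removes its equation (N_4 := 8 if N_2 >= 6 else 7).
N_5 = -N_4 - 5  [with N_4=-2]  = -3

-3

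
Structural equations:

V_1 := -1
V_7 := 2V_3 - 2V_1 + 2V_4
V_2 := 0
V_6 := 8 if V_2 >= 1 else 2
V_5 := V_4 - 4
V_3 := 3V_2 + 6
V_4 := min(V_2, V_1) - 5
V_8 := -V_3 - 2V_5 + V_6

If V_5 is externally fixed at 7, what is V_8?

do(V_5=7) replaces the equation V_5 := V_4 - 4 with the constant V_5 = 7.
V_3 = 3V_2 + 6  [with V_2=0]  = 6
V_6 = 8 if V_2 >= 1 else 2  [with V_2=0]  = 2
V_8 = -V_3 - 2V_5 + V_6  [with V_3=6, V_5=7, V_6=2]  = -18

-18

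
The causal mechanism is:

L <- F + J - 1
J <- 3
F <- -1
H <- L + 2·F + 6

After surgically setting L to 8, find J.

Under do(L=8), the mechanism L <- F + J - 1 is discarded; L is fixed at 8.
J is not downstream of the intervention, so its value is determined by the original equations.

3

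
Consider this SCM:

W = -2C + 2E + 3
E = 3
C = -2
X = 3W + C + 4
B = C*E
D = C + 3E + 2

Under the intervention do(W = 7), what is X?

23

The intervention breaks the incoming arrows to W: W = -2C + 2E + 3 no longer applies, and W = 7.
X = 3W + C + 4  [with W=7, C=-2]  = 23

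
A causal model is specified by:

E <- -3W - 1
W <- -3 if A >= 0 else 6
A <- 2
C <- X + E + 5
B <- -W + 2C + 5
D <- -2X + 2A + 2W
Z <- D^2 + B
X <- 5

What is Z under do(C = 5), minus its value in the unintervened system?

Intervening sets C = 5 and removes its equation (C <- X + E + 5).
W = -3 if A >= 0 else 6  [with A=2]  = -3
D = -2X + 2A + 2W  [with X=5, A=2, W=-3]  = -12
B = -W + 2C + 5  [with W=-3, C=5]  = 18
Z = D^2 + B  [with D=-12, B=18]  = 162
Without intervention: W = -3 if A >= 0 else 6  [with A=2]  = -3; E = -3W - 1  [with W=-3]  = 8; D = -2X + 2A + 2W  [with X=5, A=2, W=-3]  = -12; C = X + E + 5  [with X=5, E=8]  = 18; B = -W + 2C + 5  [with W=-3, C=18]  = 44; Z = D^2 + B  [with D=-12, B=44]  = 188.
Change = 162 − 188 = -26.

-26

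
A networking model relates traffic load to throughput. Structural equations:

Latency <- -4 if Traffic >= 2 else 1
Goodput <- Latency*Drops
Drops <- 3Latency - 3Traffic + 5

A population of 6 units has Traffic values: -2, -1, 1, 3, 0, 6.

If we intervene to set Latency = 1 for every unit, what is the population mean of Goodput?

The intervention sets Latency=1 in all 6 units regardless of Traffic. Recomputing Goodput per unit gives 14, 11, 5, -1, 8, -10; average 4.5.

4.5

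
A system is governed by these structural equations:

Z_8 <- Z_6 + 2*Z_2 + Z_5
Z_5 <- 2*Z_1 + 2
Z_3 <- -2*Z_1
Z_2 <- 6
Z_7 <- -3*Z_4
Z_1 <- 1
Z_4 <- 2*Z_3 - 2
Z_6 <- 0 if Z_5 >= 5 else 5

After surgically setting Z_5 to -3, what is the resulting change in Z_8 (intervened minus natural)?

-7

do(Z_5=-3) replaces the equation Z_5 <- 2*Z_1 + 2 with the constant Z_5 = -3.
Z_6 = 0 if Z_5 >= 5 else 5  [with Z_5=-3]  = 5
Z_8 = Z_6 + 2*Z_2 + Z_5  [with Z_6=5, Z_2=6, Z_5=-3]  = 14
Without intervention: Z_5 = 2*Z_1 + 2  [with Z_1=1]  = 4; Z_6 = 0 if Z_5 >= 5 else 5  [with Z_5=4]  = 5; Z_8 = Z_6 + 2*Z_2 + Z_5  [with Z_6=5, Z_2=6, Z_5=4]  = 21.
Change = 14 − 21 = -7.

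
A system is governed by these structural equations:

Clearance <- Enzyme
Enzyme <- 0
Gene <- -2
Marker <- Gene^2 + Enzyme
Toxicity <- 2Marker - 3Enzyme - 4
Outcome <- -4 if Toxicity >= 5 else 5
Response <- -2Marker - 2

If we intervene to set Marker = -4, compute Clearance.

0

The intervention breaks the incoming arrows to Marker: Marker <- Gene^2 + Enzyme no longer applies, and Marker = -4.
No directed path runs from Marker to Clearance, so Clearance keeps its natural value.
Clearance = Enzyme  [with Enzyme=0]  = 0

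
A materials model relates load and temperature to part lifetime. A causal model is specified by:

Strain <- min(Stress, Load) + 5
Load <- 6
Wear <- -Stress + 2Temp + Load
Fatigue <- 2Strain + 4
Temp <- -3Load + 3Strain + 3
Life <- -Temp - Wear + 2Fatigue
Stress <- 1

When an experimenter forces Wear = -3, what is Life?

32

Under do(Wear=-3), the mechanism Wear <- -Stress + 2Temp + Load is discarded; Wear is fixed at -3.
Strain = min(Stress, Load) + 5  [with Stress=1, Load=6]  = 6
Temp = -3Load + 3Strain + 3  [with Load=6, Strain=6]  = 3
Fatigue = 2Strain + 4  [with Strain=6]  = 16
Life = -Temp - Wear + 2Fatigue  [with Temp=3, Wear=-3, Fatigue=16]  = 32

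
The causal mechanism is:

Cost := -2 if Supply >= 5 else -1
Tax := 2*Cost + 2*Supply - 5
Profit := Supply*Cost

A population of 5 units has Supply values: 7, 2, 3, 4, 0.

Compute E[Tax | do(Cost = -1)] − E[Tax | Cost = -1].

1.9

Under do(Cost=-1), Cost's equation is replaced by Cost=-1 for every unit. Per-unit Tax: 7, -3, -1, 1, -7. Mean = -0.6.
Observing Cost=-1 restricts to units where Cost's equation naturally yields -1: Supply ∈ {2, 3, 4, 0}. In that subpopulation Tax = -3, -1, 1, -7, mean -2.5.
Difference = -0.6 − (-2.5) = 1.9.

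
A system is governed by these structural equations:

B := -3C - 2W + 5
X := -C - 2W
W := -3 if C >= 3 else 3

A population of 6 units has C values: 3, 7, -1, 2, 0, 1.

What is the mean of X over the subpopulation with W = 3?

Observing W=3 restricts to units where W's equation naturally yields 3: C ∈ {-1, 2, 0, 1}. In that subpopulation X = -5, -8, -6, -7, mean -6.5.

-6.5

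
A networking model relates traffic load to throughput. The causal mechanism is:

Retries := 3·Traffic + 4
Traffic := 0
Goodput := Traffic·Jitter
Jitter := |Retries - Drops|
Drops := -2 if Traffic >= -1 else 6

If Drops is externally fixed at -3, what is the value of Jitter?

Under do(Drops=-3), the mechanism Drops := -2 if Traffic >= -1 else 6 is discarded; Drops is fixed at -3.
Retries = 3·Traffic + 4  [with Traffic=0]  = 4
Jitter = |Retries - Drops|  [with Retries=4, Drops=-3]  = 7

7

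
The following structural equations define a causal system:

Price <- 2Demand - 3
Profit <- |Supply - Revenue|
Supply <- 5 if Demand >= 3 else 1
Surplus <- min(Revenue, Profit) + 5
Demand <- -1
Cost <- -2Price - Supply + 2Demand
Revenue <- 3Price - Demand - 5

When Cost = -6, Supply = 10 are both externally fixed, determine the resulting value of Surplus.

The joint intervention fixes Cost = -6, Supply = 10, removing each variable's own equation.
Price = 2Demand - 3  [with Demand=-1]  = -5
Revenue = 3Price - Demand - 5  [with Price=-5, Demand=-1]  = -19
Profit = |Supply - Revenue|  [with Supply=10, Revenue=-19]  = 29
Surplus = min(Revenue, Profit) + 5  [with Revenue=-19, Profit=29]  = -14

-14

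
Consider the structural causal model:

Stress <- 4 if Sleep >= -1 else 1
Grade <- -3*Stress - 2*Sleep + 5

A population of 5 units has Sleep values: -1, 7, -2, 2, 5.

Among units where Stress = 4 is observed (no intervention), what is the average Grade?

-13.5

Conditioning on Stress=4 selects the 4 unit(s) with Sleep ∈ {-1, 7, 2, 5}. Their Grade values: -5, -21, -11, -17. Mean = -13.5.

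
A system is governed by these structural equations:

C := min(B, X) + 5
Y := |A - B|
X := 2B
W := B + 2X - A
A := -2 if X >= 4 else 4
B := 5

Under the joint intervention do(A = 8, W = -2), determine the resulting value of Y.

Setting A = 8, W = -2 by intervention discards those variables' equations.
Y = |A - B|  [with A=8, B=5]  = 3

3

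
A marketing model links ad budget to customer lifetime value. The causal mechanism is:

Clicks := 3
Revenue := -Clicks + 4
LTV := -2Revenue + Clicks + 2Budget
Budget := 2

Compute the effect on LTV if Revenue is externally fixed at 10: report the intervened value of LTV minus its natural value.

The intervention breaks the incoming arrows to Revenue: Revenue := -Clicks + 4 no longer applies, and Revenue = 10.
LTV = -2Revenue + Clicks + 2Budget  [with Revenue=10, Clicks=3, Budget=2]  = -13
Without intervention: Revenue = -Clicks + 4  [with Clicks=3]  = 1; LTV = -2Revenue + Clicks + 2Budget  [with Revenue=1, Clicks=3, Budget=2]  = 5.
Change = -13 − 5 = -18.

-18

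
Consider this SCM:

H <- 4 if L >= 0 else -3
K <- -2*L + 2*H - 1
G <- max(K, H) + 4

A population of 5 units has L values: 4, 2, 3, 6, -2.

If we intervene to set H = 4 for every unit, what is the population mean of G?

9.4

The intervention sets H=4 in all 5 units regardless of L. Recomputing G per unit gives 8, 8, 8, 8, 15; average 9.4.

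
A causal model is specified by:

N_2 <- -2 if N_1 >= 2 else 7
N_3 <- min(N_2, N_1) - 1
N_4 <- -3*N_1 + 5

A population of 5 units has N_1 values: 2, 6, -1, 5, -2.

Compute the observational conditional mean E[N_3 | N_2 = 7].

-2.5

Conditioning on N_2=7 selects the 2 unit(s) with N_1 ∈ {-1, -2}. Their N_3 values: -2, -3. Mean = -2.5.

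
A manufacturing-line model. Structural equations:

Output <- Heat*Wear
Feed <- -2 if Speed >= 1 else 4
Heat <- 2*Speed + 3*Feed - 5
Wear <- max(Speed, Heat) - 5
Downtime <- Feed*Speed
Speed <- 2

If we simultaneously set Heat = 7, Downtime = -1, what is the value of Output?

14

The joint intervention fixes Heat = 7, Downtime = -1, removing each variable's own equation.
Wear = max(Speed, Heat) - 5  [with Speed=2, Heat=7]  = 2
Output = Heat*Wear  [with Heat=7, Wear=2]  = 14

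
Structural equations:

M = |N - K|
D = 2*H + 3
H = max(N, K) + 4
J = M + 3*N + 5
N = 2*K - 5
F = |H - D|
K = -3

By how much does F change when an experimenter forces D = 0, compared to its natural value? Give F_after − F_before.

The intervention breaks the incoming arrows to D: D = 2*H + 3 no longer applies, and D = 0.
N = 2*K - 5  [with K=-3]  = -11
H = max(N, K) + 4  [with N=-11, K=-3]  = 1
F = |H - D|  [with H=1, D=0]  = 1
Without intervention: N = 2*K - 5  [with K=-3]  = -11; H = max(N, K) + 4  [with N=-11, K=-3]  = 1; D = 2*H + 3  [with H=1]  = 5; F = |H - D|  [with H=1, D=5]  = 4.
Change = 1 − 4 = -3.

-3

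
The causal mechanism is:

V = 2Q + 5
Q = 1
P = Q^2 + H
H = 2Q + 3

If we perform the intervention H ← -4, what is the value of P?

The intervention breaks the incoming arrows to H: H = 2Q + 3 no longer applies, and H = -4.
P = Q^2 + H  [with Q=1, H=-4]  = -3

-3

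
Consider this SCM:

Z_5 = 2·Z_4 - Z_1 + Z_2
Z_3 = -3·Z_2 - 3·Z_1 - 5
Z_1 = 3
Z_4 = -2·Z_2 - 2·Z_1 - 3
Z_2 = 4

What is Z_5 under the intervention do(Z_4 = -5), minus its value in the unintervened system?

Intervening sets Z_4 = -5 and removes its equation (Z_4 = -2·Z_2 - 2·Z_1 - 3).
Z_5 = 2·Z_4 - Z_1 + Z_2  [with Z_4=-5, Z_1=3, Z_2=4]  = -9
Without intervention: Z_4 = -2·Z_2 - 2·Z_1 - 3  [with Z_2=4, Z_1=3]  = -17; Z_5 = 2·Z_4 - Z_1 + Z_2  [with Z_4=-17, Z_1=3, Z_2=4]  = -33.
Change = -9 − (-33) = 24.

24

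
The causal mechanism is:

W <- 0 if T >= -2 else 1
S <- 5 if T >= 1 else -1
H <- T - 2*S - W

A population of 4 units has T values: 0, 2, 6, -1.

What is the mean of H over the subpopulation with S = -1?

Observing S=-1 restricts to units where S's equation naturally yields -1: T ∈ {0, -1}. In that subpopulation H = 2, 1, mean 1.5.

1.5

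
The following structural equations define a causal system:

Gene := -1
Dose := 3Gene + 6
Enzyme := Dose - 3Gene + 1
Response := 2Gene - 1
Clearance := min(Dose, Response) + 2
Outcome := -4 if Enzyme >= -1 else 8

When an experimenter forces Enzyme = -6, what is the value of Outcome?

8

The intervention breaks the incoming arrows to Enzyme: Enzyme := Dose - 3Gene + 1 no longer applies, and Enzyme = -6.
Outcome = -4 if Enzyme >= -1 else 8  [with Enzyme=-6]  = 8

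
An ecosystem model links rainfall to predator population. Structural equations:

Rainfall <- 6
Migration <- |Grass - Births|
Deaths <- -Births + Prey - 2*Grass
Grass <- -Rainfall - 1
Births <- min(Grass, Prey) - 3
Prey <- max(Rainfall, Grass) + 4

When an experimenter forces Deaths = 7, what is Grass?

Under do(Deaths=7), the mechanism Deaths <- -Births + Prey - 2*Grass is discarded; Deaths is fixed at 7.
No directed path runs from Deaths to Grass, so Grass keeps its natural value.
Grass = -Rainfall - 1  [with Rainfall=6]  = -7

-7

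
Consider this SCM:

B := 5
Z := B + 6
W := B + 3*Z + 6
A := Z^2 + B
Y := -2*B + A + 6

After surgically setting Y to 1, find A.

The intervention breaks the incoming arrows to Y: Y := -2*B + A + 6 no longer applies, and Y = 1.
Since A is not a descendant of the intervened variable, it is unaffected.
Z = B + 6  [with B=5]  = 11
A = Z^2 + B  [with Z=11, B=5]  = 126

126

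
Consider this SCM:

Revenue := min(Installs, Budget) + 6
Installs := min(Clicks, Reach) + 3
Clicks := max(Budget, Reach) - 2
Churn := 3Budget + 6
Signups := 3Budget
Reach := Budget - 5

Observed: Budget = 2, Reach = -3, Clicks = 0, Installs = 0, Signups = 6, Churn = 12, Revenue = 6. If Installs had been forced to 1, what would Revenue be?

The intervention breaks the incoming arrows to Installs: Installs := min(Clicks, Reach) + 3 no longer applies, and Installs = 1.
Revenue = min(Installs, Budget) + 6  [with Installs=1, Budget=2]  = 7

7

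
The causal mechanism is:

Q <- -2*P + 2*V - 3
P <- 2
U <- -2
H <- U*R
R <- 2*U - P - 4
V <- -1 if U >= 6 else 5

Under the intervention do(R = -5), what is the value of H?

do(R=-5) replaces the equation R <- 2*U - P - 4 with the constant R = -5.
H = U*R  [with U=-2, R=-5]  = 10

10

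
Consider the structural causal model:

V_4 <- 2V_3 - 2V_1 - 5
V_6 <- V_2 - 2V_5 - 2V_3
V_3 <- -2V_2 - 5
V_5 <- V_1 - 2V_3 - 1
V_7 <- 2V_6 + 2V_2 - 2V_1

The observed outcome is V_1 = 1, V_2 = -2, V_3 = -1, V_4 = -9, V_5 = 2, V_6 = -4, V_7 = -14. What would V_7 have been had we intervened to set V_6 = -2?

-10

Intervening sets V_6 = -2 and removes its equation (V_6 <- V_2 - 2V_5 - 2V_3).
V_7 = 2V_6 + 2V_2 - 2V_1  [with V_6=-2, V_2=-2, V_1=1]  = -10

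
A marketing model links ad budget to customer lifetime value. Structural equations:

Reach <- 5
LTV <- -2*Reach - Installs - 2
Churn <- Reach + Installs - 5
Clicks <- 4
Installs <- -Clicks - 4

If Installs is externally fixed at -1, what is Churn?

-1

The intervention breaks the incoming arrows to Installs: Installs <- -Clicks - 4 no longer applies, and Installs = -1.
Churn = Reach + Installs - 5  [with Reach=5, Installs=-1]  = -1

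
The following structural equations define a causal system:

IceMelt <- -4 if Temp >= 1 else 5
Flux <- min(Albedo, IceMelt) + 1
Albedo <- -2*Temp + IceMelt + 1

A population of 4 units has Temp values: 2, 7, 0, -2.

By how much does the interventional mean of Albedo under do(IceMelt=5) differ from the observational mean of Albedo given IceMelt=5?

-5.5

The intervention sets IceMelt=5 in all 4 units regardless of Temp. Recomputing Albedo per unit gives 2, -8, 6, 10; average 2.5.
E[Albedo|IceMelt=5] averages over only the 2 units with IceMelt=5 (Temp = 0, -2): Albedo = 6, 10, mean 8.
Difference = 2.5 − 8 = -5.5.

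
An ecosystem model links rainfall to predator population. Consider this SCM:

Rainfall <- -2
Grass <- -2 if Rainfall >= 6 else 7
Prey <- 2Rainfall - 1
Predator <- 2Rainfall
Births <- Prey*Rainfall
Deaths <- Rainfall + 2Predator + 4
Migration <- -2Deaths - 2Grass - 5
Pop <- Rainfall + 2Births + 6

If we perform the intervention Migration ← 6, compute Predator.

-4

Under do(Migration=6), the mechanism Migration <- -2Deaths - 2Grass - 5 is discarded; Migration is fixed at 6.
Since Predator is not a descendant of the intervened variable, it is unaffected.
Predator = 2Rainfall  [with Rainfall=-2]  = -4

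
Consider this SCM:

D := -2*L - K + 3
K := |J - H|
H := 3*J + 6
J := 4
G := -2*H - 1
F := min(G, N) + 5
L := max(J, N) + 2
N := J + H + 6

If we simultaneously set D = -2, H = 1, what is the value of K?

Setting D = -2, H = 1 by intervention discards those variables' equations.
K = |J - H|  [with J=4, H=1]  = 3

3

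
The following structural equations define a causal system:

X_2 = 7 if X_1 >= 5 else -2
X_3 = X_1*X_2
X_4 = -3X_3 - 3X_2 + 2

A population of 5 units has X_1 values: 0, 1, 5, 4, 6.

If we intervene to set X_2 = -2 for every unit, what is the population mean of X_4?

The intervention sets X_2=-2 in all 5 units regardless of X_1. Recomputing X_4 per unit gives 8, 14, 38, 32, 44; average 27.2.

27.2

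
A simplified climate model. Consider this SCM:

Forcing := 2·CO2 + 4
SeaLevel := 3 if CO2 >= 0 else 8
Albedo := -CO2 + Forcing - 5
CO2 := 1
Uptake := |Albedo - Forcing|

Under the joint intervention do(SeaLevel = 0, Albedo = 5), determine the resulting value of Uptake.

The joint intervention fixes SeaLevel = 0, Albedo = 5, removing each variable's own equation.
Forcing = 2·CO2 + 4  [with CO2=1]  = 6
Uptake = |Albedo - Forcing|  [with Albedo=5, Forcing=6]  = 1

1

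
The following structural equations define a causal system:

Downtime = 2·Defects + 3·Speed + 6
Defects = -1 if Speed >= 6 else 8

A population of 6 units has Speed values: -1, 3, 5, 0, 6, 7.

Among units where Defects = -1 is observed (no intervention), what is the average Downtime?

E[Downtime|Defects=-1] averages over only the 2 units with Defects=-1 (Speed = 6, 7): Downtime = 22, 25, mean 23.5.

23.5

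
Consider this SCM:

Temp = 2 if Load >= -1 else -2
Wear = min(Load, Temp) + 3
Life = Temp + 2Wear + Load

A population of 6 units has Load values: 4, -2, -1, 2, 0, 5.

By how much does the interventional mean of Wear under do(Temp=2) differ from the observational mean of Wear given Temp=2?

-0.5

The intervention sets Temp=2 in all 6 units regardless of Load. Recomputing Wear per unit gives 5, 1, 2, 5, 3, 5; average 3.5.
E[Wear|Temp=2] averages over only the 5 units with Temp=2 (Load = 4, -1, 2, 0, 5): Wear = 5, 2, 5, 3, 5, mean 4.
Difference = 3.5 − 4 = -0.5.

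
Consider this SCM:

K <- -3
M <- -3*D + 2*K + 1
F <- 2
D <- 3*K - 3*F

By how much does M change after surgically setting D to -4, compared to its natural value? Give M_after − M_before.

-33

The intervention breaks the incoming arrows to D: D <- 3*K - 3*F no longer applies, and D = -4.
M = -3*D + 2*K + 1  [with D=-4, K=-3]  = 7
Without intervention: D = 3*K - 3*F  [with K=-3, F=2]  = -15; M = -3*D + 2*K + 1  [with D=-15, K=-3]  = 40.
Change = 7 − 40 = -33.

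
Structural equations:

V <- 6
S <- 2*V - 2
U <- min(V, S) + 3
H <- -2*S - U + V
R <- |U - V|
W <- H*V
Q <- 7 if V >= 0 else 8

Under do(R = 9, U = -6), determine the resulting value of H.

-8

Under do(R = 9, U = -6), each intervened variable's structural equation is replaced by its fixed value.
S = 2*V - 2  [with V=6]  = 10
H = -2*S - U + V  [with S=10, U=-6, V=6]  = -8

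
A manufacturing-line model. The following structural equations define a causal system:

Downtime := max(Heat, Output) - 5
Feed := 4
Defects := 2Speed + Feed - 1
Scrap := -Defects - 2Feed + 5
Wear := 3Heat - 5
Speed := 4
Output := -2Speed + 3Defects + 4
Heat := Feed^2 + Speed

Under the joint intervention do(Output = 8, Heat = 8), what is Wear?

19

The joint intervention fixes Output = 8, Heat = 8, removing each variable's own equation.
Wear = 3Heat - 5  [with Heat=8]  = 19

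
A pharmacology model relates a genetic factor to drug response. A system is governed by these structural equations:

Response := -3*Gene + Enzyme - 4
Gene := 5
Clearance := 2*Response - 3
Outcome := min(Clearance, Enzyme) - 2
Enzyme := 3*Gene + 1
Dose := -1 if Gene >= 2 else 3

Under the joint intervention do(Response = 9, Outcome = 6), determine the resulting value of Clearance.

Setting Response = 9, Outcome = 6 by intervention discards those variables' equations.
Clearance = 2*Response - 3  [with Response=9]  = 15

15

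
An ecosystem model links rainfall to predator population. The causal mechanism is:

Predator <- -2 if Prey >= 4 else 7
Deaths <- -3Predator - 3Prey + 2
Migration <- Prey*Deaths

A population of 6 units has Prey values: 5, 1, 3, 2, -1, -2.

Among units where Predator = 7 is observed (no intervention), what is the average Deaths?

-20.8

Conditioning on Predator=7 selects the 5 unit(s) with Prey ∈ {1, 3, 2, -1, -2}. Their Deaths values: -22, -28, -25, -16, -13. Mean = -20.8.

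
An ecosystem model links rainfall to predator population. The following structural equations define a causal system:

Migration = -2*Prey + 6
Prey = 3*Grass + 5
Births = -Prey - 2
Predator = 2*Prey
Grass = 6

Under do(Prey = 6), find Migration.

do(Prey=6) replaces the equation Prey = 3*Grass + 5 with the constant Prey = 6.
Migration = -2*Prey + 6  [with Prey=6]  = -6

-6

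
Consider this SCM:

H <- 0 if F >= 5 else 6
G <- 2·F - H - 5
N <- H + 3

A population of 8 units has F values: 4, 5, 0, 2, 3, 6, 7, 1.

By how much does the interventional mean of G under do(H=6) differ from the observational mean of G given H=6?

Under do(H=6), H's equation is replaced by H=6 for every unit. Per-unit G: -3, -1, -11, -7, -5, 1, 3, -9. Mean = -4.
Conditioning on H=6 selects the 5 unit(s) with F ∈ {4, 0, 2, 3, 1}. Their G values: -3, -11, -7, -5, -9. Mean = -7.
Difference = -4 − (-7) = 3.

3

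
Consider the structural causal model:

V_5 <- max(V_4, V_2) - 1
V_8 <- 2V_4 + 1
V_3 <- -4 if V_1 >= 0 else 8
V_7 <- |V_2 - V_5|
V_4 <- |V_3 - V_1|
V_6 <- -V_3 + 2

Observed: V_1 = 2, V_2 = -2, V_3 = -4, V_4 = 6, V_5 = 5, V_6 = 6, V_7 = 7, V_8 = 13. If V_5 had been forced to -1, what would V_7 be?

Under do(V_5=-1), the mechanism V_5 <- max(V_4, V_2) - 1 is discarded; V_5 is fixed at -1.
V_7 = |V_2 - V_5|  [with V_2=-2, V_5=-1]  = 1

1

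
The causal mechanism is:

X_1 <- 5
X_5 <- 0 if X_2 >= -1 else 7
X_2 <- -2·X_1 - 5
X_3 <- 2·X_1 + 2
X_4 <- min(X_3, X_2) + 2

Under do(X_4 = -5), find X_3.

12

Under do(X_4=-5), the mechanism X_4 <- min(X_3, X_2) + 2 is discarded; X_4 is fixed at -5.
Since X_3 is not a descendant of the intervened variable, it is unaffected.
X_3 = 2·X_1 + 2  [with X_1=5]  = 12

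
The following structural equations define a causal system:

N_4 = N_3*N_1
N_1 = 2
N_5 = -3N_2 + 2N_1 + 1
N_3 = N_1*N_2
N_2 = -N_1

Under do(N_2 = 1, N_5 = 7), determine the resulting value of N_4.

The joint intervention fixes N_2 = 1, N_5 = 7, removing each variable's own equation.
N_3 = N_1*N_2  [with N_1=2, N_2=1]  = 2
N_4 = N_3*N_1  [with N_3=2, N_1=2]  = 4

4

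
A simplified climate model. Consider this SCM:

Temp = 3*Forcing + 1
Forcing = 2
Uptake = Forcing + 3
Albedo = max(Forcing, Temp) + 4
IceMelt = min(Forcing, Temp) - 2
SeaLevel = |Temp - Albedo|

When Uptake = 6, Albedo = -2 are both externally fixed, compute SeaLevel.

9

Setting Uptake = 6, Albedo = -2 by intervention discards those variables' equations.
Temp = 3*Forcing + 1  [with Forcing=2]  = 7
SeaLevel = |Temp - Albedo|  [with Temp=7, Albedo=-2]  = 9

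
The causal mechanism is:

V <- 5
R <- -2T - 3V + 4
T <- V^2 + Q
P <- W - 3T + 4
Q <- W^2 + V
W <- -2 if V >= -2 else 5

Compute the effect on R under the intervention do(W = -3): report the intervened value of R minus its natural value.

do(W=-3) replaces the equation W <- -2 if V >= -2 else 5 with the constant W = -3.
Q = W^2 + V  [with W=-3, V=5]  = 14
T = V^2 + Q  [with V=5, Q=14]  = 39
R = -2T - 3V + 4  [with T=39, V=5]  = -89
Without intervention: W = -2 if V >= -2 else 5  [with V=5]  = -2; Q = W^2 + V  [with W=-2, V=5]  = 9; T = V^2 + Q  [with V=5, Q=9]  = 34; R = -2T - 3V + 4  [with T=34, V=5]  = -79.
Change = -89 − (-79) = -10.

-10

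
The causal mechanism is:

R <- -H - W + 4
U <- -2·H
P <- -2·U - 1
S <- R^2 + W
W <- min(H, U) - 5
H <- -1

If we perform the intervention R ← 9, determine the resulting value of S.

Under do(R=9), the mechanism R <- -H - W + 4 is discarded; R is fixed at 9.
U = -2·H  [with H=-1]  = 2
W = min(H, U) - 5  [with H=-1, U=2]  = -6
S = R^2 + W  [with R=9, W=-6]  = 75

75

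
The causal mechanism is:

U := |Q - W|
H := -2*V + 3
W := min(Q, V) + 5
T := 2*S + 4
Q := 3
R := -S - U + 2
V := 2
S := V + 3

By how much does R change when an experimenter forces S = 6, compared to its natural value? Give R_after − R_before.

-1

Under do(S=6), the mechanism S := V + 3 is discarded; S is fixed at 6.
W = min(Q, V) + 5  [with Q=3, V=2]  = 7
U = |Q - W|  [with Q=3, W=7]  = 4
R = -S - U + 2  [with S=6, U=4]  = -8
Without intervention: W = min(Q, V) + 5  [with Q=3, V=2]  = 7; U = |Q - W|  [with Q=3, W=7]  = 4; S = V + 3  [with V=2]  = 5; R = -S - U + 2  [with S=5, U=4]  = -7.
Change = -8 − (-7) = -1.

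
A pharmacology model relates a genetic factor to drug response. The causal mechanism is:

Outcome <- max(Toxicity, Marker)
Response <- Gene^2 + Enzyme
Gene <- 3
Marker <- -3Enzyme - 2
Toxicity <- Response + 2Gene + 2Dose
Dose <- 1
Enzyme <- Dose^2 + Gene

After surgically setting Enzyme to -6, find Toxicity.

The intervention breaks the incoming arrows to Enzyme: Enzyme <- Dose^2 + Gene no longer applies, and Enzyme = -6.
Response = Gene^2 + Enzyme  [with Gene=3, Enzyme=-6]  = 3
Toxicity = Response + 2Gene + 2Dose  [with Response=3, Gene=3, Dose=1]  = 11

11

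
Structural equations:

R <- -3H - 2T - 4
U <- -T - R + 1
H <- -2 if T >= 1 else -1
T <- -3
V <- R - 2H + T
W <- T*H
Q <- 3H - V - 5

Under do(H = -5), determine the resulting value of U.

-13

Under do(H=-5), the mechanism H <- -2 if T >= 1 else -1 is discarded; H is fixed at -5.
R = -3H - 2T - 4  [with H=-5, T=-3]  = 17
U = -T - R + 1  [with T=-3, R=17]  = -13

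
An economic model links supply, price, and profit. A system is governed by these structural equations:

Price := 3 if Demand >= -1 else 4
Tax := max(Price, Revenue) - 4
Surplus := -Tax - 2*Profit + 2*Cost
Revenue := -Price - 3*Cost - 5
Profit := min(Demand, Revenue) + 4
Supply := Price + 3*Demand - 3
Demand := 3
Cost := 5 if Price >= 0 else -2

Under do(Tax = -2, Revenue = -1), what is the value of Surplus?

Under do(Tax = -2, Revenue = -1), each intervened variable's structural equation is replaced by its fixed value.
Price = 3 if Demand >= -1 else 4  [with Demand=3]  = 3
Cost = 5 if Price >= 0 else -2  [with Price=3]  = 5
Profit = min(Demand, Revenue) + 4  [with Demand=3, Revenue=-1]  = 3
Surplus = -Tax - 2*Profit + 2*Cost  [with Tax=-2, Profit=3, Cost=5]  = 6

6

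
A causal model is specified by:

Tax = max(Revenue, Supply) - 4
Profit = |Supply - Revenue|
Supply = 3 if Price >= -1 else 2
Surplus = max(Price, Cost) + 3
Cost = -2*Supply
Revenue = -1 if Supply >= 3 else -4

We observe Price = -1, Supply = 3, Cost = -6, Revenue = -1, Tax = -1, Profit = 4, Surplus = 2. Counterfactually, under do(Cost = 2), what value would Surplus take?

5

The intervention breaks the incoming arrows to Cost: Cost = -2*Supply no longer applies, and Cost = 2.
Surplus = max(Price, Cost) + 3  [with Price=-1, Cost=2]  = 5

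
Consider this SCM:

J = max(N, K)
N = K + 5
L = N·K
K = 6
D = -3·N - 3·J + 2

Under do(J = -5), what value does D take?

-16

The intervention breaks the incoming arrows to J: J = max(N, K) no longer applies, and J = -5.
N = K + 5  [with K=6]  = 11
D = -3·N - 3·J + 2  [with N=11, J=-5]  = -16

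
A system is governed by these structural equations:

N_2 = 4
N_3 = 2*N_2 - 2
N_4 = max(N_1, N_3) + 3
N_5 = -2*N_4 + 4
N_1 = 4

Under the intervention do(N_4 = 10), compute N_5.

-16

Intervening sets N_4 = 10 and removes its equation (N_4 = max(N_1, N_3) + 3).
N_5 = -2*N_4 + 4  [with N_4=10]  = -16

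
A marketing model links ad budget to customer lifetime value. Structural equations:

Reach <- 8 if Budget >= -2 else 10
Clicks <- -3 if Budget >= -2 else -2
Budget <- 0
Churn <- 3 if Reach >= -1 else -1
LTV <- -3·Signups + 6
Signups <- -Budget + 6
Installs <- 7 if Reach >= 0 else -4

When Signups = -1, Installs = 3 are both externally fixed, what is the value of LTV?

Setting Signups = -1, Installs = 3 by intervention discards those variables' equations.
LTV = -3·Signups + 6  [with Signups=-1]  = 9

9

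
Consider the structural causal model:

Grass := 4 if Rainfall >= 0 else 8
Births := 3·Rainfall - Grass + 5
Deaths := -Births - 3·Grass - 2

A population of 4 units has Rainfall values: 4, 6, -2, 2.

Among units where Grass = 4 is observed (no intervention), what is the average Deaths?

Observing Grass=4 restricts to units where Grass's equation naturally yields 4: Rainfall ∈ {4, 6, 2}. In that subpopulation Deaths = -27, -33, -21, mean -27.

-27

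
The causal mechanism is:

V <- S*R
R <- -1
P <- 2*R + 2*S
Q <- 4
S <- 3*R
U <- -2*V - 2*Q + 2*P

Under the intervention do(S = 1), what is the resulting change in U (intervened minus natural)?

24

The intervention breaks the incoming arrows to S: S <- 3*R no longer applies, and S = 1.
P = 2*R + 2*S  [with R=-1, S=1]  = 0
V = S*R  [with S=1, R=-1]  = -1
U = -2*V - 2*Q + 2*P  [with V=-1, Q=4, P=0]  = -6
Without intervention: S = 3*R  [with R=-1]  = -3; P = 2*R + 2*S  [with R=-1, S=-3]  = -8; V = S*R  [with S=-3, R=-1]  = 3; U = -2*V - 2*Q + 2*P  [with V=3, Q=4, P=-8]  = -30.
Change = -6 − (-30) = 24.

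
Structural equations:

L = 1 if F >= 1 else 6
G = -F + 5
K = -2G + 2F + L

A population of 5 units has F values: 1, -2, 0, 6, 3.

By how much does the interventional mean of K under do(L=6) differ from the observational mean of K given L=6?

10.4

do(L=6) breaks L's dependence on F. With L=6 fixed, K across the units is 0, -12, -4, 20, 8, mean 2.4.
Observing L=6 restricts to units where L's equation naturally yields 6: F ∈ {-2, 0}. In that subpopulation K = -12, -4, mean -8.
Difference = 2.4 − (-8) = 10.4.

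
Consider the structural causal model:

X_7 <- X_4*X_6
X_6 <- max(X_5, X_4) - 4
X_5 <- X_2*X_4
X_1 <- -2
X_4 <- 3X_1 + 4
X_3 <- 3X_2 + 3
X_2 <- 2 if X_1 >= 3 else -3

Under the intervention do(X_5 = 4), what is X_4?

-2

The intervention breaks the incoming arrows to X_5: X_5 <- X_2*X_4 no longer applies, and X_5 = 4.
Since X_4 is not a descendant of the intervened variable, it is unaffected.
X_4 = 3X_1 + 4  [with X_1=-2]  = -2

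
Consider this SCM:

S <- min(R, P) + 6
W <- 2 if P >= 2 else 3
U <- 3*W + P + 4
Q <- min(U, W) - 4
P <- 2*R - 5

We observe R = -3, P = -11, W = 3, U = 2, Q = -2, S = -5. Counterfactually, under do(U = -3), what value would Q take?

-7

Intervening sets U = -3 and removes its equation (U <- 3*W + P + 4).
P = 2*R - 5  [with R=-3]  = -11
W = 2 if P >= 2 else 3  [with P=-11]  = 3
Q = min(U, W) - 4  [with U=-3, W=3]  = -7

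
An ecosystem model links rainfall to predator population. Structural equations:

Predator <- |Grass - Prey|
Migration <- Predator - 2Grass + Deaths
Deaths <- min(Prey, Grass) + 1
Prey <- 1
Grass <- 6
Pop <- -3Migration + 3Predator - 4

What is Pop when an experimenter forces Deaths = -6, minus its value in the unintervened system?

24

Under do(Deaths=-6), the mechanism Deaths <- min(Prey, Grass) + 1 is discarded; Deaths is fixed at -6.
Predator = |Grass - Prey|  [with Grass=6, Prey=1]  = 5
Migration = Predator - 2Grass + Deaths  [with Predator=5, Grass=6, Deaths=-6]  = -13
Pop = -3Migration + 3Predator - 4  [with Migration=-13, Predator=5]  = 50
Without intervention: Predator = |Grass - Prey|  [with Grass=6, Prey=1]  = 5; Deaths = min(Prey, Grass) + 1  [with Prey=1, Grass=6]  = 2; Migration = Predator - 2Grass + Deaths  [with Predator=5, Grass=6, Deaths=2]  = -5; Pop = -3Migration + 3Predator - 4  [with Migration=-5, Predator=5]  = 26.
Change = 50 − 26 = 24.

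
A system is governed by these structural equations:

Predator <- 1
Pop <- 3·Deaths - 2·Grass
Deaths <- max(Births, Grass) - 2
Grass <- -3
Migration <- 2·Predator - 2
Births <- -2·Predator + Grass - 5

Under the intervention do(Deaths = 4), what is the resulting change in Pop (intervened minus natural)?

27

Under do(Deaths=4), the mechanism Deaths <- max(Births, Grass) - 2 is discarded; Deaths is fixed at 4.
Pop = 3·Deaths - 2·Grass  [with Deaths=4, Grass=-3]  = 18
Without intervention: Births = -2·Predator + Grass - 5  [with Predator=1, Grass=-3]  = -10; Deaths = max(Births, Grass) - 2  [with Births=-10, Grass=-3]  = -5; Pop = 3·Deaths - 2·Grass  [with Deaths=-5, Grass=-3]  = -9.
Change = 18 − (-9) = 27.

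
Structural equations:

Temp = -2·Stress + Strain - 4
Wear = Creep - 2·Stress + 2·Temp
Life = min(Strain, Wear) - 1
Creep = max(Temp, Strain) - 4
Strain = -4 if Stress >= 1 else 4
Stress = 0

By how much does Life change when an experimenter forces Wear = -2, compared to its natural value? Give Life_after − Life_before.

-2

The intervention breaks the incoming arrows to Wear: Wear = Creep - 2·Stress + 2·Temp no longer applies, and Wear = -2.
Strain = -4 if Stress >= 1 else 4  [with Stress=0]  = 4
Life = min(Strain, Wear) - 1  [with Strain=4, Wear=-2]  = -3
Without intervention: Strain = -4 if Stress >= 1 else 4  [with Stress=0]  = 4; Temp = -2·Stress + Strain - 4  [with Stress=0, Strain=4]  = 0; Creep = max(Temp, Strain) - 4  [with Temp=0, Strain=4]  = 0; Wear = Creep - 2·Stress + 2·Temp  [with Creep=0, Stress=0, Temp=0]  = 0; Life = min(Strain, Wear) - 1  [with Strain=4, Wear=0]  = -1.
Change = -3 − (-1) = -2.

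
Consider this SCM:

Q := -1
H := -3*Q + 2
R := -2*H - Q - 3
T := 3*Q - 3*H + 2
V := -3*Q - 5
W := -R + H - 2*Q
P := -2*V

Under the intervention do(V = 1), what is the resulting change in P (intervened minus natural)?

-6

Under do(V=1), the mechanism V := -3*Q - 5 is discarded; V is fixed at 1.
P = -2*V  [with V=1]  = -2
Without intervention: V = -3*Q - 5  [with Q=-1]  = -2; P = -2*V  [with V=-2]  = 4.
Change = -2 − 4 = -6.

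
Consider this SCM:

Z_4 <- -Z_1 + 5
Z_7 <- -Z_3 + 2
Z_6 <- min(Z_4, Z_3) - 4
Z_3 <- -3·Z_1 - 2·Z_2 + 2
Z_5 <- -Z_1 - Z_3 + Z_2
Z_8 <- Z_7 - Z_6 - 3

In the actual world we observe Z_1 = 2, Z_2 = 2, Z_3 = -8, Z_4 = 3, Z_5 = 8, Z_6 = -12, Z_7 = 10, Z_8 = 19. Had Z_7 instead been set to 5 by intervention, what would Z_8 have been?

14

do(Z_7=5) replaces the equation Z_7 <- -Z_3 + 2 with the constant Z_7 = 5.
Z_3 = -3·Z_1 - 2·Z_2 + 2  [with Z_1=2, Z_2=2]  = -8
Z_4 = -Z_1 + 5  [with Z_1=2]  = 3
Z_6 = min(Z_4, Z_3) - 4  [with Z_4=3, Z_3=-8]  = -12
Z_8 = Z_7 - Z_6 - 3  [with Z_7=5, Z_6=-12]  = 14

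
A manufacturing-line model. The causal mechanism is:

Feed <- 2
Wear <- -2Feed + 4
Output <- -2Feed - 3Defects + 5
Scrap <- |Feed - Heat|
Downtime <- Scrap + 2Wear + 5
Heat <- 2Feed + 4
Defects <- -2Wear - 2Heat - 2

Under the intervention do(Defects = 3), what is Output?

-8

Under do(Defects=3), the mechanism Defects <- -2Wear - 2Heat - 2 is discarded; Defects is fixed at 3.
Output = -2Feed - 3Defects + 5  [with Feed=2, Defects=3]  = -8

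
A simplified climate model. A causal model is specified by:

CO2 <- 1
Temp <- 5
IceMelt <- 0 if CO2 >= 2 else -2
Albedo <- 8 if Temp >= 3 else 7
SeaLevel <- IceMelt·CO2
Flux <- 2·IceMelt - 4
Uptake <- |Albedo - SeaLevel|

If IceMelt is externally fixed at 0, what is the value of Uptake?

The intervention breaks the incoming arrows to IceMelt: IceMelt <- 0 if CO2 >= 2 else -2 no longer applies, and IceMelt = 0.
Albedo = 8 if Temp >= 3 else 7  [with Temp=5]  = 8
SeaLevel = IceMelt·CO2  [with IceMelt=0, CO2=1]  = 0
Uptake = |Albedo - SeaLevel|  [with Albedo=8, SeaLevel=0]  = 8

8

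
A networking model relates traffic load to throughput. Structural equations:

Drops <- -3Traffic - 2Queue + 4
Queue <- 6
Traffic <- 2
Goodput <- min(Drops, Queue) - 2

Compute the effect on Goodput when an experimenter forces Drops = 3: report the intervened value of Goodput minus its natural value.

17

The intervention breaks the incoming arrows to Drops: Drops <- -3Traffic - 2Queue + 4 no longer applies, and Drops = 3.
Goodput = min(Drops, Queue) - 2  [with Drops=3, Queue=6]  = 1
Without intervention: Drops = -3Traffic - 2Queue + 4  [with Traffic=2, Queue=6]  = -14; Goodput = min(Drops, Queue) - 2  [with Drops=-14, Queue=6]  = -16.
Change = 1 − (-16) = 17.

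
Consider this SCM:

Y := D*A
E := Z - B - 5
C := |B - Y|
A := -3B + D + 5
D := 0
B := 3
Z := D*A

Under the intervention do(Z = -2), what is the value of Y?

do(Z=-2) replaces the equation Z := D*A with the constant Z = -2.
No directed path runs from Z to Y, so Y keeps its natural value.
A = -3B + D + 5  [with B=3, D=0]  = -4
Y = D*A  [with D=0, A=-4]  = 0

0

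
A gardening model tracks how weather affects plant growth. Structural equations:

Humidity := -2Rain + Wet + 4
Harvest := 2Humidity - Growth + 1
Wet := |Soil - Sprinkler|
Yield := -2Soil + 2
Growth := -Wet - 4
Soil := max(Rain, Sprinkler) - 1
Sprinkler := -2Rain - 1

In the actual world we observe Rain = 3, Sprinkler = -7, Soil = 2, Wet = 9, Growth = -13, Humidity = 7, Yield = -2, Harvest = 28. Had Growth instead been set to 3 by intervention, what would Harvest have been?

do(Growth=3) replaces the equation Growth := -Wet - 4 with the constant Growth = 3.
Sprinkler = -2Rain - 1  [with Rain=3]  = -7
Soil = max(Rain, Sprinkler) - 1  [with Rain=3, Sprinkler=-7]  = 2
Wet = |Soil - Sprinkler|  [with Soil=2, Sprinkler=-7]  = 9
Humidity = -2Rain + Wet + 4  [with Rain=3, Wet=9]  = 7
Harvest = 2Humidity - Growth + 1  [with Humidity=7, Growth=3]  = 12

12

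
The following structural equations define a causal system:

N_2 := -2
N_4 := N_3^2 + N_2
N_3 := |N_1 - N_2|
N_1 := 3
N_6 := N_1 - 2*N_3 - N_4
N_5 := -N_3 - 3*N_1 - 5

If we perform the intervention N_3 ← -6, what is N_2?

Under do(N_3=-6), the mechanism N_3 := |N_1 - N_2| is discarded; N_3 is fixed at -6.
Since N_2 is not a descendant of the intervened variable, it is unaffected.

-2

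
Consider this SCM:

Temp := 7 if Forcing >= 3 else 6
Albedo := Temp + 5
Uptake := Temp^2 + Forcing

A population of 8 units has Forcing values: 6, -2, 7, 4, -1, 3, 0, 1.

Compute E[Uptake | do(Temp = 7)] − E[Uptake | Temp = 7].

-2.75

do(Temp=7) breaks Temp's dependence on Forcing. With Temp=7 fixed, Uptake across the units is 55, 47, 56, 53, 48, 52, 49, 50, mean 51.25.
Conditioning on Temp=7 selects the 4 unit(s) with Forcing ∈ {6, 7, 4, 3}. Their Uptake values: 55, 56, 53, 52. Mean = 54.
Difference = 51.25 − 54 = -2.75.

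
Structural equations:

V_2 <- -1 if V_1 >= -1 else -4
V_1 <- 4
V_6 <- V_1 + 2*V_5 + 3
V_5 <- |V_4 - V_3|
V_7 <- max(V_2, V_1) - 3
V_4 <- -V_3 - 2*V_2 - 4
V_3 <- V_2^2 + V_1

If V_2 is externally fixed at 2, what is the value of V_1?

Under do(V_2=2), the mechanism V_2 <- -1 if V_1 >= -1 else -4 is discarded; V_2 is fixed at 2.
V_1 is not downstream of the intervention, so its value is determined by the original equations.

4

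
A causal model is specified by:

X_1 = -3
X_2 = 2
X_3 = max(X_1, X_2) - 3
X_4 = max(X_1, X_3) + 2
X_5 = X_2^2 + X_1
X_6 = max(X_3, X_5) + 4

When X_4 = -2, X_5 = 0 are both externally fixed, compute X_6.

4

The joint intervention fixes X_4 = -2, X_5 = 0, removing each variable's own equation.
X_3 = max(X_1, X_2) - 3  [with X_1=-3, X_2=2]  = -1
X_6 = max(X_3, X_5) + 4  [with X_3=-1, X_5=0]  = 4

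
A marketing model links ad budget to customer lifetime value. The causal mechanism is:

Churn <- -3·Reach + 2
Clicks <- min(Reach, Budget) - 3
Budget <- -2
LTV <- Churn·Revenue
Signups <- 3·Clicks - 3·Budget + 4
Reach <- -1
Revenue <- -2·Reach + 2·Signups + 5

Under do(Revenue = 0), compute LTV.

0

Intervening sets Revenue = 0 and removes its equation (Revenue <- -2·Reach + 2·Signups + 5).
Churn = -3·Reach + 2  [with Reach=-1]  = 5
LTV = Churn·Revenue  [with Churn=5, Revenue=0]  = 0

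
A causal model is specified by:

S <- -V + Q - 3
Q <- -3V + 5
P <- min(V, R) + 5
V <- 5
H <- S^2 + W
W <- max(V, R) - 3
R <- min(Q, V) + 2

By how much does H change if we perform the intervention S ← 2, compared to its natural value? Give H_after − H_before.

-320

Under do(S=2), the mechanism S <- -V + Q - 3 is discarded; S is fixed at 2.
Q = -3V + 5  [with V=5]  = -10
R = min(Q, V) + 2  [with Q=-10, V=5]  = -8
W = max(V, R) - 3  [with V=5, R=-8]  = 2
H = S^2 + W  [with S=2, W=2]  = 6
Without intervention: Q = -3V + 5  [with V=5]  = -10; R = min(Q, V) + 2  [with Q=-10, V=5]  = -8; W = max(V, R) - 3  [with V=5, R=-8]  = 2; S = -V + Q - 3  [with V=5, Q=-10]  = -18; H = S^2 + W  [with S=-18, W=2]  = 326.
Change = 6 − 326 = -320.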